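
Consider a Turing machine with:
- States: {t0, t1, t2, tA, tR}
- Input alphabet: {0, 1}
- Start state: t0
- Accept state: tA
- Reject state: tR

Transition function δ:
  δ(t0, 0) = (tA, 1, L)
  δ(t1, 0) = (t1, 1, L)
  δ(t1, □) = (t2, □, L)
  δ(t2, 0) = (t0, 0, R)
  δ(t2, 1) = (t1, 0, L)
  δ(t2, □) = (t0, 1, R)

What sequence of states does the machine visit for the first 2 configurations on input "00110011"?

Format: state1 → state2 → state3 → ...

Execution trace:
Initial: [t0]00110011
Step 1: δ(t0, 0) = (tA, 1, L) → [tA]□10110011

The machine reaches the accept state tA and halts.

State sequence: t0 → tA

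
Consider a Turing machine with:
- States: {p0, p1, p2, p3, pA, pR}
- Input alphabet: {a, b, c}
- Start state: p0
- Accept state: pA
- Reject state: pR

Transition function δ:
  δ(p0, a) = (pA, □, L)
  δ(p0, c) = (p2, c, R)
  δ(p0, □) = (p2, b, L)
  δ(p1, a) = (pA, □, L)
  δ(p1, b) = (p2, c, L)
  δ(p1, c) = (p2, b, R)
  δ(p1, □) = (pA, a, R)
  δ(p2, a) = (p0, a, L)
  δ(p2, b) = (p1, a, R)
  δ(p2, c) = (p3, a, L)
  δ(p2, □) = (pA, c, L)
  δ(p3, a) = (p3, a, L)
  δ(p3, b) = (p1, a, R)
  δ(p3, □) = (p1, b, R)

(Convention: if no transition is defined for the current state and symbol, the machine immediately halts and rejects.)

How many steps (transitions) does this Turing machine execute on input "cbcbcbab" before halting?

Execution trace:
Initial: [p0]cbcbcbab
Step 1: δ(p0, c) = (p2, c, R) → c[p2]bcbcbab
Step 2: δ(p2, b) = (p1, a, R) → ca[p1]cbcbab
Step 3: δ(p1, c) = (p2, b, R) → cab[p2]bcbab
Step 4: δ(p2, b) = (p1, a, R) → caba[p1]cbab
Step 5: δ(p1, c) = (p2, b, R) → cabab[p2]bab
Step 6: δ(p2, b) = (p1, a, R) → cababa[p1]ab
Step 7: δ(p1, a) = (pA, □, L) → cabab[pA]a□b

The machine reaches the accept state pA and halts.

The machine executed 7 steps before halting.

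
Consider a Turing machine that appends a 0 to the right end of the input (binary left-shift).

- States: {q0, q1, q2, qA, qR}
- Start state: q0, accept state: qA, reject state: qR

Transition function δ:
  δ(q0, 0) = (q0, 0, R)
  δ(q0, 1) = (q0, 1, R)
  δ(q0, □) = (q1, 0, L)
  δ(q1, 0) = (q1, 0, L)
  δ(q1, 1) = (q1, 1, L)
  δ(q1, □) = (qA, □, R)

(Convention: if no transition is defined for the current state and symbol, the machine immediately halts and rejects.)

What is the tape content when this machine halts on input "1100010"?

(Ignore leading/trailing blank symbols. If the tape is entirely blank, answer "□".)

Execution trace:
Initial: [q0]1100010
Step 1: δ(q0, 1) = (q0, 1, R) → 1[q0]100010
Step 2: δ(q0, 1) = (q0, 1, R) → 11[q0]00010
Step 3: δ(q0, 0) = (q0, 0, R) → 110[q0]0010
Step 4: δ(q0, 0) = (q0, 0, R) → 1100[q0]010
Step 5: δ(q0, 0) = (q0, 0, R) → 11000[q0]10
Step 6: δ(q0, 1) = (q0, 1, R) → 110001[q0]0
Step 7: δ(q0, 0) = (q0, 0, R) → 1100010[q0]□
Step 8: δ(q0, □) = (q1, 0, L) → 110001[q1]00
Step 9: δ(q1, 0) = (q1, 0, L) → 11000[q1]100
Step 10: δ(q1, 1) = (q1, 1, L) → 1100[q1]0100
Step 11: δ(q1, 0) = (q1, 0, L) → 110[q1]00100
Step 12: δ(q1, 0) = (q1, 0, L) → 11[q1]000100
Step 13: δ(q1, 0) = (q1, 0, L) → 1[q1]1000100
Step 14: δ(q1, 1) = (q1, 1, L) → [q1]11000100
Step 15: δ(q1, 1) = (q1, 1, L) → [q1]□11000100
Step 16: δ(q1, □) = (qA, □, R) → □[qA]11000100

The machine reaches the accept state qA and halts.

Final tape (ignoring leading/trailing blanks): 11000100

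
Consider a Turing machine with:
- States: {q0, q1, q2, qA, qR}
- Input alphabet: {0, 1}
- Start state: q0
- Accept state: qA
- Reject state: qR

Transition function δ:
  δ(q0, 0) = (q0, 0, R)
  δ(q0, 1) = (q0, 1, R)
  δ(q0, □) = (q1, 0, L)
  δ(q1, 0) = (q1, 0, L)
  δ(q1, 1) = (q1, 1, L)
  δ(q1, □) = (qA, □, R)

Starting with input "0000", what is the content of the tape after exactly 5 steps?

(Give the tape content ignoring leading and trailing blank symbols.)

Execution trace:
Initial: [q0]0000
Step 1: δ(q0, 0) = (q0, 0, R) → 0[q0]000
Step 2: δ(q0, 0) = (q0, 0, R) → 00[q0]00
Step 3: δ(q0, 0) = (q0, 0, R) → 000[q0]0
Step 4: δ(q0, 0) = (q0, 0, R) → 0000[q0]□
Step 5: δ(q0, □) = (q1, 0, L) → 000[q1]00

After 5 steps, the tape (ignoring leading/trailing blanks) is: 00000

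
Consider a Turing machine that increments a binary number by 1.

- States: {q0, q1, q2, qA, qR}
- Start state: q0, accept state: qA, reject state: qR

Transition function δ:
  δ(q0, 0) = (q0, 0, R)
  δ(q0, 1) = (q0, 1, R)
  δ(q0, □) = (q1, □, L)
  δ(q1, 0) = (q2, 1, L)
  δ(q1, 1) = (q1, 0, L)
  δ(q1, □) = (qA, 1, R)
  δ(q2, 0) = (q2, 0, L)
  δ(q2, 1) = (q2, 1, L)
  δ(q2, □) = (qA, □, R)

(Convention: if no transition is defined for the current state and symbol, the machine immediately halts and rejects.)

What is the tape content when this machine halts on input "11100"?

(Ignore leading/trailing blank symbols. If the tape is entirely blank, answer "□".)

Execution trace:
Initial: [q0]11100
Step 1: δ(q0, 1) = (q0, 1, R) → 1[q0]1100
Step 2: δ(q0, 1) = (q0, 1, R) → 11[q0]100
Step 3: δ(q0, 1) = (q0, 1, R) → 111[q0]00
Step 4: δ(q0, 0) = (q0, 0, R) → 1110[q0]0
Step 5: δ(q0, 0) = (q0, 0, R) → 11100[q0]□
Step 6: δ(q0, □) = (q1, □, L) → 1110[q1]0□
Step 7: δ(q1, 0) = (q2, 1, L) → 111[q2]01□
Step 8: δ(q2, 0) = (q2, 0, L) → 11[q2]101□
Step 9: δ(q2, 1) = (q2, 1, L) → 1[q2]1101□
Step 10: δ(q2, 1) = (q2, 1, L) → [q2]11101□
Step 11: δ(q2, 1) = (q2, 1, L) → [q2]□11101□
Step 12: δ(q2, □) = (qA, □, R) → □[qA]11101□

The machine reaches the accept state qA and halts.

Final tape (ignoring leading/trailing blanks): 11101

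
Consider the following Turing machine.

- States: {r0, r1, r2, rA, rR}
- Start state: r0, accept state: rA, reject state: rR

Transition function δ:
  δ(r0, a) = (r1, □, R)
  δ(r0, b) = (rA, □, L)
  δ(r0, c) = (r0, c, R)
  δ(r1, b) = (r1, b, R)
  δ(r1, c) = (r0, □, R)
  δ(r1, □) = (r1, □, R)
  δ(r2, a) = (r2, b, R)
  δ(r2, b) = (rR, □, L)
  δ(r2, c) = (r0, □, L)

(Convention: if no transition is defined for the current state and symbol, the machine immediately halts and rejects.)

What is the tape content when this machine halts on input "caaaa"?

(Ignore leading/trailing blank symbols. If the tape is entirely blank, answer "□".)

Execution trace:
Initial: [r0]caaaa
Step 1: δ(r0, c) = (r0, c, R) → c[r0]aaaa
Step 2: δ(r0, a) = (r1, □, R) → c□[r1]aaa

No transition is defined for δ(r1, a). By convention the machine halts and rejects.

Final tape (ignoring leading/trailing blanks): c□aaa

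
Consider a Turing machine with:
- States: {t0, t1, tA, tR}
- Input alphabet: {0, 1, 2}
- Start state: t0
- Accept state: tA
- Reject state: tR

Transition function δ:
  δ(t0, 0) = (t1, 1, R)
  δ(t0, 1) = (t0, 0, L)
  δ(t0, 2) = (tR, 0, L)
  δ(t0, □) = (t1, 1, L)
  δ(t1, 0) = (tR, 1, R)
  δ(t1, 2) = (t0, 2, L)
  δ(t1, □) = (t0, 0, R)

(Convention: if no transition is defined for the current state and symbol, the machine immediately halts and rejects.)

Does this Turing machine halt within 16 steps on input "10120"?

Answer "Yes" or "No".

Execution trace:
Initial: [t0]10120
Step 1: δ(t0, 1) = (t0, 0, L) → [t0]□00120
Step 2: δ(t0, □) = (t1, 1, L) → [t1]□100120
Step 3: δ(t1, □) = (t0, 0, R) → 0[t0]100120
Step 4: δ(t0, 1) = (t0, 0, L) → [t0]0000120
Step 5: δ(t0, 0) = (t1, 1, R) → 1[t1]000120
Step 6: δ(t1, 0) = (tR, 1, R) → 11[tR]00120

The machine reaches the reject state tR and halts.
The machine halted after 6 steps (within the 16-step bound).

Answer: Yes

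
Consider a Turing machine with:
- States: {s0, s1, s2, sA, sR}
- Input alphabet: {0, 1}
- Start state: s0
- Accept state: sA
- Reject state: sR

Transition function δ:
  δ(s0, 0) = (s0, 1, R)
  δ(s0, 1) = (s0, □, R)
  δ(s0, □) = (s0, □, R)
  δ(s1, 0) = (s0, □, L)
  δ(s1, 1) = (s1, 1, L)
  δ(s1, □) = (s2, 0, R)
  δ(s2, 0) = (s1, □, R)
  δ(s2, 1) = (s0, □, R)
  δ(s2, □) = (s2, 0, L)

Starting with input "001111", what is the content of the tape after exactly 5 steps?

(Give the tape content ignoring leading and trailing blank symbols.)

Execution trace:
Initial: [s0]001111
Step 1: δ(s0, 0) = (s0, 1, R) → 1[s0]01111
Step 2: δ(s0, 0) = (s0, 1, R) → 11[s0]1111
Step 3: δ(s0, 1) = (s0, □, R) → 11□[s0]111
Step 4: δ(s0, 1) = (s0, □, R) → 11□□[s0]11
Step 5: δ(s0, 1) = (s0, □, R) → 11□□□[s0]1

After 5 steps, the tape (ignoring leading/trailing blanks) is: 11□□□1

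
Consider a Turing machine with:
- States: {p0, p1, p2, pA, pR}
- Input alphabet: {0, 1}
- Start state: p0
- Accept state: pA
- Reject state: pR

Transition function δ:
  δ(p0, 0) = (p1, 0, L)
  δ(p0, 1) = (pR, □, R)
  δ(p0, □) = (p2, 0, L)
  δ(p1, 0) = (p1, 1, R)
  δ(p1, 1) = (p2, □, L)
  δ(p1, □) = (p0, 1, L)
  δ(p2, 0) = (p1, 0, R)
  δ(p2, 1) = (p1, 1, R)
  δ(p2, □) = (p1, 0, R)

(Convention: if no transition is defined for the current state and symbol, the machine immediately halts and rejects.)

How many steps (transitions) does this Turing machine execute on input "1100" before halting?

Execution trace:
Initial: [p0]1100
Step 1: δ(p0, 1) = (pR, □, R) → □[pR]100

The machine reaches the reject state pR and halts.

The machine executed 1 step before halting.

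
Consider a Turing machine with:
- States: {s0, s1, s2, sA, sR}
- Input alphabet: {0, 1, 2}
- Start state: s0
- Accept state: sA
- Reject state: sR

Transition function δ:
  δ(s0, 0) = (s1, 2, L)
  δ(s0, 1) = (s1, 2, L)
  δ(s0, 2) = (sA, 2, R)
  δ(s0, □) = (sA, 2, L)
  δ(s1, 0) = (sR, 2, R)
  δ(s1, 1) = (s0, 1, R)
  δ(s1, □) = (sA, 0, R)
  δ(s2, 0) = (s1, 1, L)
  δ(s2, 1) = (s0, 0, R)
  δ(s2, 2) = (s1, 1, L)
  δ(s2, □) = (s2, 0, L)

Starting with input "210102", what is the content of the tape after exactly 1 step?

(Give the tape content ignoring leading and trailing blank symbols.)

Execution trace:
Initial: [s0]210102
Step 1: δ(s0, 2) = (sA, 2, R) → 2[sA]10102

The machine reaches the accept state sA and halts.

After 1 step, the tape (ignoring leading/trailing blanks) is: 210102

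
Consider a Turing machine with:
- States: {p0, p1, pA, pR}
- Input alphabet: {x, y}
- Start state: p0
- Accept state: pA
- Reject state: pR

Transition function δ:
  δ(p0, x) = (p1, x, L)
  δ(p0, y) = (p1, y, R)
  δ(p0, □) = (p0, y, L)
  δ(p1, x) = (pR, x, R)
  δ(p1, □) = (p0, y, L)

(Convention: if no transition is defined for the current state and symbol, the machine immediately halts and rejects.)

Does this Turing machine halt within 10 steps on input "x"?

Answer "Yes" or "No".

Execution trace:
Initial: [p0]x
Step 1: δ(p0, x) = (p1, x, L) → [p1]□x
Step 2: δ(p1, □) = (p0, y, L) → [p0]□yx
Step 3: δ(p0, □) = (p0, y, L) → [p0]□yyx
Step 4: δ(p0, □) = (p0, y, L) → [p0]□yyyx
Step 5: δ(p0, □) = (p0, y, L) → [p0]□yyyyx
Step 6: δ(p0, □) = (p0, y, L) → [p0]□yyyyyx
Step 7: δ(p0, □) = (p0, y, L) → [p0]□yyyyyyx
Step 8: δ(p0, □) = (p0, y, L) → [p0]□yyyyyyyx
Step 9: δ(p0, □) = (p0, y, L) → [p0]□yyyyyyyyx
Step 10: δ(p0, □) = (p0, y, L) → [p0]□yyyyyyyyyx

The machine has not reached a halting state after 10 steps.
The machine did not halt within the 10-step bound.

Answer: No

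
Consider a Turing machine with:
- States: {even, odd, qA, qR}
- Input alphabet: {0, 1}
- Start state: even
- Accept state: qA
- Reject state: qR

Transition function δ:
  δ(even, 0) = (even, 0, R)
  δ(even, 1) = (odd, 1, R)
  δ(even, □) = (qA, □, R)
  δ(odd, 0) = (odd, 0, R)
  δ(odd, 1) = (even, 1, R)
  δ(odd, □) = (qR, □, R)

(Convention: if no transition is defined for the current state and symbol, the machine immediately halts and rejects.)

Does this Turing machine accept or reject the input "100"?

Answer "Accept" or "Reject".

Execution trace:
Initial: [even]100
Step 1: δ(even, 1) = (odd, 1, R) → 1[odd]00
Step 2: δ(odd, 0) = (odd, 0, R) → 10[odd]0
Step 3: δ(odd, 0) = (odd, 0, R) → 100[odd]□
Step 4: δ(odd, □) = (qR, □, R) → 100□[qR]□

The machine reaches the reject state qR and halts.

Answer: Reject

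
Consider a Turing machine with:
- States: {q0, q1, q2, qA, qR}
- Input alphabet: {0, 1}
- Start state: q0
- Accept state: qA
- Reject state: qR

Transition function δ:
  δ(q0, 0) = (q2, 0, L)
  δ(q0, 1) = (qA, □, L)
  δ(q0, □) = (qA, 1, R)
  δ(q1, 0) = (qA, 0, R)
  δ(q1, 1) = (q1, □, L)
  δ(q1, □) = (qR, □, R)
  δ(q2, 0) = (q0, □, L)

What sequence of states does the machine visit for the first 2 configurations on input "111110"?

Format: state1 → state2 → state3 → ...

Execution trace:
Initial: [q0]111110
Step 1: δ(q0, 1) = (qA, □, L) → [qA]□□11110

The machine reaches the accept state qA and halts.

State sequence: q0 → qA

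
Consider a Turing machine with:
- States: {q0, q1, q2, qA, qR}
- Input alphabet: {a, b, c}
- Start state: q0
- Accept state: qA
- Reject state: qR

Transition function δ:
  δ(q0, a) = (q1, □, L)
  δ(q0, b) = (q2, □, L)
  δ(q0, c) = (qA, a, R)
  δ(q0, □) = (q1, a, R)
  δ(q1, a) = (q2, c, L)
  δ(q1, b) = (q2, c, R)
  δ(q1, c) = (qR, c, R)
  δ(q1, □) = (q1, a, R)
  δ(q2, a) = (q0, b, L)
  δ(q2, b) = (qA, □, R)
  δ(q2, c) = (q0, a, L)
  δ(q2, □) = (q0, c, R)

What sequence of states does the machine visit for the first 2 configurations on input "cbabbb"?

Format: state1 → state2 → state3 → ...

Execution trace:
Initial: [q0]cbabbb
Step 1: δ(q0, c) = (qA, a, R) → a[qA]babbb

The machine reaches the accept state qA and halts.

State sequence: q0 → qA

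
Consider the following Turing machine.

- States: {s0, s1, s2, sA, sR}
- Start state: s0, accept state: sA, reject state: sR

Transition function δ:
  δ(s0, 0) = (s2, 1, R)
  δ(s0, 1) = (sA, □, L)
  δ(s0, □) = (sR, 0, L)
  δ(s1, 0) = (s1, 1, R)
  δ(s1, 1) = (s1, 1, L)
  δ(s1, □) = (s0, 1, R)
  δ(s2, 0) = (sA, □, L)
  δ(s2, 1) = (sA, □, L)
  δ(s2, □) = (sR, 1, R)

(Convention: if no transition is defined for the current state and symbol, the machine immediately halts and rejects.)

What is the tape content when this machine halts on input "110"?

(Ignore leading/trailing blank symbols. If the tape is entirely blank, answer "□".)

Execution trace:
Initial: [s0]110
Step 1: δ(s0, 1) = (sA, □, L) → [sA]□□10

The machine reaches the accept state sA and halts.

Final tape (ignoring leading/trailing blanks): 10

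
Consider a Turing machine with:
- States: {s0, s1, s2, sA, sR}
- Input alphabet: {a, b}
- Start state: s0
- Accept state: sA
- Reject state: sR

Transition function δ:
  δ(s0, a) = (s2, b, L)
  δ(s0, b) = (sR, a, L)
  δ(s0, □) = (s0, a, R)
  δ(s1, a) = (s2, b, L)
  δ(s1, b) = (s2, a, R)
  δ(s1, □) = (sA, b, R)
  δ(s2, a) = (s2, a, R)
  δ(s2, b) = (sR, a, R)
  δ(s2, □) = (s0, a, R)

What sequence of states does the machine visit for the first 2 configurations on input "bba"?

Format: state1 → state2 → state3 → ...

Execution trace:
Initial: [s0]bba
Step 1: δ(s0, b) = (sR, a, L) → [sR]□aba

The machine reaches the reject state sR and halts.

State sequence: s0 → sR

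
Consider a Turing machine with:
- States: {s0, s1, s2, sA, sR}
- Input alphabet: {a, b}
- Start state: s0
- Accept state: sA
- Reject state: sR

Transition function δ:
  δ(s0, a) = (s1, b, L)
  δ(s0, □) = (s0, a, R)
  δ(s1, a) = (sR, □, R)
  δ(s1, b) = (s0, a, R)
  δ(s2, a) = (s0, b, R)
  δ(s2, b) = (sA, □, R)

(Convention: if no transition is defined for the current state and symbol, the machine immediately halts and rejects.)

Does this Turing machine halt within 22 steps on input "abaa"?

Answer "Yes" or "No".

Execution trace:
Initial: [s0]abaa
Step 1: δ(s0, a) = (s1, b, L) → [s1]□bbaa

No transition is defined for δ(s1, □). By convention the machine halts and rejects.
The machine halted after 1 step (within the 22-step bound).

Answer: Yes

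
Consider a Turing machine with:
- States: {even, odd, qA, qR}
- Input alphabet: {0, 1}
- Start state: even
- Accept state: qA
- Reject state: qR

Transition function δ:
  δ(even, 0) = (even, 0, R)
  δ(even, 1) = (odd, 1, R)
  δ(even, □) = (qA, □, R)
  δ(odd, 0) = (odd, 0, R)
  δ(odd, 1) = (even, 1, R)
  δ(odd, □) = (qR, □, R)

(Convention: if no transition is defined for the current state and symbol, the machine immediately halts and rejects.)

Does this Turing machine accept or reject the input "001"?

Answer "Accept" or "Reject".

Execution trace:
Initial: [even]001
Step 1: δ(even, 0) = (even, 0, R) → 0[even]01
Step 2: δ(even, 0) = (even, 0, R) → 00[even]1
Step 3: δ(even, 1) = (odd, 1, R) → 001[odd]□
Step 4: δ(odd, □) = (qR, □, R) → 001□[qR]□

The machine reaches the reject state qR and halts.

Answer: Reject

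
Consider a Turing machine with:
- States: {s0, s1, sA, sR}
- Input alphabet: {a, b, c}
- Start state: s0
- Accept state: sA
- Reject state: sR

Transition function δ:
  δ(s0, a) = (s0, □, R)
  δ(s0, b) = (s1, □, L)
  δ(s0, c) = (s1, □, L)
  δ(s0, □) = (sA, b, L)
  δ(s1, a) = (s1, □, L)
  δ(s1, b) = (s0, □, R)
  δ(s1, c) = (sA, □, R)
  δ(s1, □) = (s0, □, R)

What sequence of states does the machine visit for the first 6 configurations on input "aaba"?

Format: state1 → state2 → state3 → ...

Execution trace:
Initial: [s0]aaba
Step 1: δ(s0, a) = (s0, □, R) → □[s0]aba
Step 2: δ(s0, a) = (s0, □, R) → □□[s0]ba
Step 3: δ(s0, b) = (s1, □, L) → □[s1]□□a
Step 4: δ(s1, □) = (s0, □, R) → □□[s0]□a
Step 5: δ(s0, □) = (sA, b, L) → □[sA]□ba

The machine reaches the accept state sA and halts.

State sequence: s0 → s0 → s0 → s1 → s0 → sA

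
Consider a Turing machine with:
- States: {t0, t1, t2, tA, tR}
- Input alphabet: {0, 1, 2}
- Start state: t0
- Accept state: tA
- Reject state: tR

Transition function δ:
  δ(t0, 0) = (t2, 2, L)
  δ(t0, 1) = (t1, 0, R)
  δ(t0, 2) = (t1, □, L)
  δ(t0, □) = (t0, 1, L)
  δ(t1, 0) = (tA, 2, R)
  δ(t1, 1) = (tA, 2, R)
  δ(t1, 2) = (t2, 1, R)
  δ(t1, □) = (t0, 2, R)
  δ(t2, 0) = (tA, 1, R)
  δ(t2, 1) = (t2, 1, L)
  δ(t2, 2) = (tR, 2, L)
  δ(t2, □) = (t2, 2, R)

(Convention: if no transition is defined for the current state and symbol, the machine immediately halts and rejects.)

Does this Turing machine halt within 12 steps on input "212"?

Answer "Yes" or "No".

Execution trace:
Initial: [t0]212
Step 1: δ(t0, 2) = (t1, □, L) → [t1]□□12
Step 2: δ(t1, □) = (t0, 2, R) → 2[t0]□12
Step 3: δ(t0, □) = (t0, 1, L) → [t0]2112
Step 4: δ(t0, 2) = (t1, □, L) → [t1]□□112
Step 5: δ(t1, □) = (t0, 2, R) → 2[t0]□112
Step 6: δ(t0, □) = (t0, 1, L) → [t0]21112
Step 7: δ(t0, 2) = (t1, □, L) → [t1]□□1112
Step 8: δ(t1, □) = (t0, 2, R) → 2[t0]□1112
Step 9: δ(t0, □) = (t0, 1, L) → [t0]211112
Step 10: δ(t0, 2) = (t1, □, L) → [t1]□□11112
Step 11: δ(t1, □) = (t0, 2, R) → 2[t0]□11112
Step 12: δ(t0, □) = (t0, 1, L) → [t0]2111112

The machine has not reached a halting state after 12 steps.
The machine did not halt within the 12-step bound.

Answer: No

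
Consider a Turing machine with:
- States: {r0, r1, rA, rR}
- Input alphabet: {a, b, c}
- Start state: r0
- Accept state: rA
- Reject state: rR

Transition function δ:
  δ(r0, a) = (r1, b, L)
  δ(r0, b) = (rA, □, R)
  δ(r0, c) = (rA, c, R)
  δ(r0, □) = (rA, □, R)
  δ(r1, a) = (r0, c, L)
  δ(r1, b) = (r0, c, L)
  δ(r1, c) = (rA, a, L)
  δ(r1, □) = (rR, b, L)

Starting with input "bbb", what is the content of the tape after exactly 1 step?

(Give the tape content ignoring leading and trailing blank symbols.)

Execution trace:
Initial: [r0]bbb
Step 1: δ(r0, b) = (rA, □, R) → □[rA]bb

The machine reaches the accept state rA and halts.

After 1 step, the tape (ignoring leading/trailing blanks) is: bb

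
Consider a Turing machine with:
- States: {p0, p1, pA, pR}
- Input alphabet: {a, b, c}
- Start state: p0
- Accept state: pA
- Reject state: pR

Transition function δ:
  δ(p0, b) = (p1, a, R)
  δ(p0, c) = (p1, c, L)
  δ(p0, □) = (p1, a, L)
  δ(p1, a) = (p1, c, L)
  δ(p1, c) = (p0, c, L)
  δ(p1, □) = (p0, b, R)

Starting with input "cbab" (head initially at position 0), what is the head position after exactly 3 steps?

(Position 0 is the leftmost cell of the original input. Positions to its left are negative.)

Execution trace (head position shown):
Step 0: [p0]cbab  (head at position 0)
Step 1: move left → [p1]□cbab  (head at position -1)
Step 2: move right → b[p0]cbab  (head at position 0)
Step 3: move left → [p1]bcbab  (head at position -1)

After 3 steps, the head is at position -1.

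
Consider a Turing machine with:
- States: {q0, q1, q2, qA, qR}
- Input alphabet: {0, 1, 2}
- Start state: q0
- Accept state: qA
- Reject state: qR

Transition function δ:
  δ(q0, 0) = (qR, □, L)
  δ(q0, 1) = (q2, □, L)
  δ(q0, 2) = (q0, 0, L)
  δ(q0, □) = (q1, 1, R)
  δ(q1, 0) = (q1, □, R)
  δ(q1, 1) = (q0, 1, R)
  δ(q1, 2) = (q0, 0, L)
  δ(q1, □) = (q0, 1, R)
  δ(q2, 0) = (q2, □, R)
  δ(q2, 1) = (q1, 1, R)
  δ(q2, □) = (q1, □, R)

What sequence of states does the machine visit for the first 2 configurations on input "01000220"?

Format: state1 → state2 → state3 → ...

Execution trace:
Initial: [q0]01000220
Step 1: δ(q0, 0) = (qR, □, L) → [qR]□□1000220

The machine reaches the reject state qR and halts.

State sequence: q0 → qR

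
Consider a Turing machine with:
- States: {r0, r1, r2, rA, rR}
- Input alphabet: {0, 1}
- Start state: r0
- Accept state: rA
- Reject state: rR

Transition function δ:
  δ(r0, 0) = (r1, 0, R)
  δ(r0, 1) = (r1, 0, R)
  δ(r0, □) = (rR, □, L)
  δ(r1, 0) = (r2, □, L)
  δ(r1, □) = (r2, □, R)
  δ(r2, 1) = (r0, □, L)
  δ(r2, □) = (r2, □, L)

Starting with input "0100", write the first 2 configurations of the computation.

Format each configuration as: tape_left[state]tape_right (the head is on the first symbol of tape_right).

Transitions applied:
Step 1: δ(r0, 0) = (r1, 0, R)

The first 2 configurations are:
[r0]0100 ⊢ 0[r1]100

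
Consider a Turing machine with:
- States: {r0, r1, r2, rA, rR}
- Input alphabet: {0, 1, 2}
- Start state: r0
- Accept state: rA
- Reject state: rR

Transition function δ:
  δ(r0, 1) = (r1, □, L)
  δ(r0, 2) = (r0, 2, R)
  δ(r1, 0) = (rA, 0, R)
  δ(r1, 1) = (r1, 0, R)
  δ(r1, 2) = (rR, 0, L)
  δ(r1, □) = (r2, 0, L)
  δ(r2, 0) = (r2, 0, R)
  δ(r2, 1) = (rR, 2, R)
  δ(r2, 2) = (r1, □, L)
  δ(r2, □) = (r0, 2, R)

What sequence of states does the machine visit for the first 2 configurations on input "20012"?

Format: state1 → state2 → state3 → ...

Execution trace:
Initial: [r0]20012
Step 1: δ(r0, 2) = (r0, 2, R) → 2[r0]0012

No transition is defined for δ(r0, 0). By convention the machine halts and rejects.

State sequence: r0 → r0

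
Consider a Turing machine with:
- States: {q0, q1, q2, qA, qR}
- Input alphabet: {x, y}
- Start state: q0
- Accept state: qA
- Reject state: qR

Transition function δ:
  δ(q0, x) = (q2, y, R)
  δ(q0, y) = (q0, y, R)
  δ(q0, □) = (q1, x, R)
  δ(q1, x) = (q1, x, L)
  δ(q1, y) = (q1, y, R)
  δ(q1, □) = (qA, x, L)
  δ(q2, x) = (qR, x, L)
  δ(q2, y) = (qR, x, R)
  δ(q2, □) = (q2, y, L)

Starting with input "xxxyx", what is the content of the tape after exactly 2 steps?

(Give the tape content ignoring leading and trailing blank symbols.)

Execution trace:
Initial: [q0]xxxyx
Step 1: δ(q0, x) = (q2, y, R) → y[q2]xxyx
Step 2: δ(q2, x) = (qR, x, L) → [qR]yxxyx

The machine reaches the reject state qR and halts.

After 2 steps, the tape (ignoring leading/trailing blanks) is: yxxyx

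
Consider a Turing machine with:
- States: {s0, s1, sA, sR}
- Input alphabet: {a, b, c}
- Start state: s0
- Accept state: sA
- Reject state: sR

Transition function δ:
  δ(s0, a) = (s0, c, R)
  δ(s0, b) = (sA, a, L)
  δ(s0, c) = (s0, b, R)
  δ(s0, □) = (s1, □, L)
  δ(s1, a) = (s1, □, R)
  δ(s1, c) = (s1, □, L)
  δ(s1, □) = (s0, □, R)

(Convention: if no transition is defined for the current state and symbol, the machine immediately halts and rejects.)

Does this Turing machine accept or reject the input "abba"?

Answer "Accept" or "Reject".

Execution trace:
Initial: [s0]abba
Step 1: δ(s0, a) = (s0, c, R) → c[s0]bba
Step 2: δ(s0, b) = (sA, a, L) → [sA]caba

The machine reaches the accept state sA and halts.

Answer: Accept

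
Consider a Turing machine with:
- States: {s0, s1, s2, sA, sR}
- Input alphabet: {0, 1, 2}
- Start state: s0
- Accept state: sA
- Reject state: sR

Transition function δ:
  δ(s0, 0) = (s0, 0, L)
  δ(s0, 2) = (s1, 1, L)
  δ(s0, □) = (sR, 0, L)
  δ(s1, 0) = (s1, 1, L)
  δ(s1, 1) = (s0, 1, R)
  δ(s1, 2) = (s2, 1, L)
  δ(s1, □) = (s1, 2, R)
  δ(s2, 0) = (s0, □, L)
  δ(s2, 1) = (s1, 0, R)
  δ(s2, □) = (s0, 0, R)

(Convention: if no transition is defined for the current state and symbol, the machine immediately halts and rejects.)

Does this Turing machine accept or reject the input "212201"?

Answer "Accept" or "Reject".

Execution trace:
Initial: [s0]212201
Step 1: δ(s0, 2) = (s1, 1, L) → [s1]□112201
Step 2: δ(s1, □) = (s1, 2, R) → 2[s1]112201
Step 3: δ(s1, 1) = (s0, 1, R) → 21[s0]12201

No transition is defined for δ(s0, 1). By convention the machine halts and rejects.

Answer: Reject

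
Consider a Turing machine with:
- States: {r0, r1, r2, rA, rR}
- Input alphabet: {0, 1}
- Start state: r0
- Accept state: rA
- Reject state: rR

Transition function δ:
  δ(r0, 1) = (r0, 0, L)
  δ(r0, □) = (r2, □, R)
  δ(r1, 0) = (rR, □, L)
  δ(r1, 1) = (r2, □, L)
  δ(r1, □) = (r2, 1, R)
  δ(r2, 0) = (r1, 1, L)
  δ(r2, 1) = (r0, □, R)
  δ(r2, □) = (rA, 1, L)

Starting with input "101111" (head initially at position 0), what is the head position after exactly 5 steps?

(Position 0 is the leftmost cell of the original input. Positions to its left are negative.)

Execution trace (head position shown):
Step 0: [r0]101111  (head at position 0)
Step 1: move left → [r0]□001111  (head at position -1)
Step 2: move right → □[r2]001111  (head at position 0)
Step 3: move left → [r1]□101111  (head at position -1)
Step 4: move right → 1[r2]101111  (head at position 0)
Step 5: move right → 1□[r0]01111  (head at position 1)

After 5 steps, the head is at position 1.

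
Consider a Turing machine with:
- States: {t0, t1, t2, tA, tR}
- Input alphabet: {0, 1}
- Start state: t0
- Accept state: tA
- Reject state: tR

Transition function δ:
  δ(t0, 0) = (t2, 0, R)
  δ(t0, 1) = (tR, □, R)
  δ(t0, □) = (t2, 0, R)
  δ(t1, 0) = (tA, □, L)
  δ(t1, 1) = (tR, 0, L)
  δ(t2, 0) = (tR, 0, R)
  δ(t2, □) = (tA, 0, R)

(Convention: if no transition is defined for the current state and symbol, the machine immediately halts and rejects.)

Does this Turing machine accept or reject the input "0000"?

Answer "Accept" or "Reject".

Execution trace:
Initial: [t0]0000
Step 1: δ(t0, 0) = (t2, 0, R) → 0[t2]000
Step 2: δ(t2, 0) = (tR, 0, R) → 00[tR]00

The machine reaches the reject state tR and halts.

Answer: Reject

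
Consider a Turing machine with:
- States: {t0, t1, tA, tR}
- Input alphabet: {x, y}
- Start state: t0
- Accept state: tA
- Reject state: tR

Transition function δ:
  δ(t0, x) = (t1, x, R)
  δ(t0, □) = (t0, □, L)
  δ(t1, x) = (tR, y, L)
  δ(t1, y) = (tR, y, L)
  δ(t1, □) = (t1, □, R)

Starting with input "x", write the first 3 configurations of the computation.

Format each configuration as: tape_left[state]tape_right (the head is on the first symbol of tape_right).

Transitions applied:
Step 1: δ(t0, x) = (t1, x, R)
Step 2: δ(t1, □) = (t1, □, R)

The first 3 configurations are:
[t0]x ⊢ x[t1]□ ⊢ x□[t1]□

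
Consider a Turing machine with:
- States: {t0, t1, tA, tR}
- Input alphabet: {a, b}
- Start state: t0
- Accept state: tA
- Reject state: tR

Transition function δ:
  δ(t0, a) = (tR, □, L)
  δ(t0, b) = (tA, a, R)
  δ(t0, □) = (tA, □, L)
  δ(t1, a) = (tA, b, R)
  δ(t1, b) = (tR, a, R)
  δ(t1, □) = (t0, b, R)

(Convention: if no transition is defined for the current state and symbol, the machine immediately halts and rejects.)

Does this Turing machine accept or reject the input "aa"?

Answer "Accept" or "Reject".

Execution trace:
Initial: [t0]aa
Step 1: δ(t0, a) = (tR, □, L) → [tR]□□a

The machine reaches the reject state tR and halts.

Answer: Reject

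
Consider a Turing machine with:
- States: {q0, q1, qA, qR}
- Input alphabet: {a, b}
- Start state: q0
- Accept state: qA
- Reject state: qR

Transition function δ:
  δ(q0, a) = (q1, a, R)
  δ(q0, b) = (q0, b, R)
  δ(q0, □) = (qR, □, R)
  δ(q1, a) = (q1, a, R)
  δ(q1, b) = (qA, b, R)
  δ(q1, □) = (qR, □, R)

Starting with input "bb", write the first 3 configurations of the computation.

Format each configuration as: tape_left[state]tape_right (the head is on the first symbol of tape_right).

Transitions applied:
Step 1: δ(q0, b) = (q0, b, R)
Step 2: δ(q0, b) = (q0, b, R)

The first 3 configurations are:
[q0]bb ⊢ b[q0]b ⊢ bb[q0]□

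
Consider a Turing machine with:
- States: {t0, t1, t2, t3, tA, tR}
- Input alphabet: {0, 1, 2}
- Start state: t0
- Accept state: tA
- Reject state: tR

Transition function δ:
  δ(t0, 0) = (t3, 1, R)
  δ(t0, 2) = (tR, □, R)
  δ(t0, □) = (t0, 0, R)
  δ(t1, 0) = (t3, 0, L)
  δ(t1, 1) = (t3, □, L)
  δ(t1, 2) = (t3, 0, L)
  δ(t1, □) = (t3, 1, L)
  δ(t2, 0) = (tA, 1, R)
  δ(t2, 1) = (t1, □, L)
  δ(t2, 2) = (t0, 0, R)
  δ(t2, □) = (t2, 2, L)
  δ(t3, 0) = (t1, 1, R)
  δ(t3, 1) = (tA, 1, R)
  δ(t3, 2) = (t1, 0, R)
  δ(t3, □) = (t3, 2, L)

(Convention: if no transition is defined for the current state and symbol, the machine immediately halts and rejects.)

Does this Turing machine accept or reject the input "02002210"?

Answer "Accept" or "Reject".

Execution trace:
Initial: [t0]02002210
Step 1: δ(t0, 0) = (t3, 1, R) → 1[t3]2002210
Step 2: δ(t3, 2) = (t1, 0, R) → 10[t1]002210
Step 3: δ(t1, 0) = (t3, 0, L) → 1[t3]0002210
Step 4: δ(t3, 0) = (t1, 1, R) → 11[t1]002210
Step 5: δ(t1, 0) = (t3, 0, L) → 1[t3]1002210
Step 6: δ(t3, 1) = (tA, 1, R) → 11[tA]002210

The machine reaches the accept state tA and halts.

Answer: Accept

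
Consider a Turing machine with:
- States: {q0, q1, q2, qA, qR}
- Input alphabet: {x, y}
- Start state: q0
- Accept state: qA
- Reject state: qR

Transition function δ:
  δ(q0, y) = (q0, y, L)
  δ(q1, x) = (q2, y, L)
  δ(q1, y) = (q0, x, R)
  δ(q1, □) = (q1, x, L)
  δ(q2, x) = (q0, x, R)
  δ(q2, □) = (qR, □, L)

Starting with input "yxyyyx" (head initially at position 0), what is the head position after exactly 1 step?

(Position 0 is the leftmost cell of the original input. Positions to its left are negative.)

Execution trace (head position shown):
Step 0: [q0]yxyyyx  (head at position 0)
Step 1: move left → [q0]□yxyyyx  (head at position -1)

After 1 step, the head is at position -1.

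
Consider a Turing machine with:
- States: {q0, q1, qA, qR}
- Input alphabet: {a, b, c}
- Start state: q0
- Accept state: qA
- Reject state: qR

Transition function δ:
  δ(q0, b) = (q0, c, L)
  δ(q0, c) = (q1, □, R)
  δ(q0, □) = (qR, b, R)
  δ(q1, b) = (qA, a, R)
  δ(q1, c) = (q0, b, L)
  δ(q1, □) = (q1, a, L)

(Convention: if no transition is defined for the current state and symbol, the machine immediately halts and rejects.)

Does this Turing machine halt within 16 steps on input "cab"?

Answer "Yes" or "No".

Execution trace:
Initial: [q0]cab
Step 1: δ(q0, c) = (q1, □, R) → □[q1]ab

No transition is defined for δ(q1, a). By convention the machine halts and rejects.
The machine halted after 1 step (within the 16-step bound).

Answer: Yes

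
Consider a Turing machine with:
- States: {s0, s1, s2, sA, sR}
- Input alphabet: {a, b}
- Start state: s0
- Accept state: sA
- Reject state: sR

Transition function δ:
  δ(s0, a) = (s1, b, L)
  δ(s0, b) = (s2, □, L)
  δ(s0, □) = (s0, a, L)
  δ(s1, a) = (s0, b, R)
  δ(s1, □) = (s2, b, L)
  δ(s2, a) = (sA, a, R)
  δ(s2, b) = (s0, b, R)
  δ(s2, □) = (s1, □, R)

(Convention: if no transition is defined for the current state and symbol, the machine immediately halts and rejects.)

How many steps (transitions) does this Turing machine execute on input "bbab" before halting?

Execution trace:
Initial: [s0]bbab
Step 1: δ(s0, b) = (s2, □, L) → [s2]□□bab
Step 2: δ(s2, □) = (s1, □, R) → □[s1]□bab
Step 3: δ(s1, □) = (s2, b, L) → [s2]□bbab
Step 4: δ(s2, □) = (s1, □, R) → □[s1]bbab

No transition is defined for δ(s1, b). By convention the machine halts and rejects.

The machine executed 4 steps before halting.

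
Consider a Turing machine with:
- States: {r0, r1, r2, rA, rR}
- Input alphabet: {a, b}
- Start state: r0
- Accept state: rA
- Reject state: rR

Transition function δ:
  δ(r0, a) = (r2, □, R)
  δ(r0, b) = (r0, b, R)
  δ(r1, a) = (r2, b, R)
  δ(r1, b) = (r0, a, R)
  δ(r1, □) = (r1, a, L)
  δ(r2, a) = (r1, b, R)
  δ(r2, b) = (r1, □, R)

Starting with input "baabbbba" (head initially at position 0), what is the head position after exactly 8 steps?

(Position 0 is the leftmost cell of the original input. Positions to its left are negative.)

Execution trace (head position shown):
Step 0: [r0]baabbbba  (head at position 0)
Step 1: move right → b[r0]aabbbba  (head at position 1)
Step 2: move right → b□[r2]abbbba  (head at position 2)
Step 3: move right → b□b[r1]bbbba  (head at position 3)
Step 4: move right → b□ba[r0]bbba  (head at position 4)
Step 5: move right → b□bab[r0]bba  (head at position 5)
Step 6: move right → b□babb[r0]ba  (head at position 6)
Step 7: move right → b□babbb[r0]a  (head at position 7)
Step 8: move right → b□babbb□[r2]□  (head at position 8)

After 8 steps, the head is at position 8.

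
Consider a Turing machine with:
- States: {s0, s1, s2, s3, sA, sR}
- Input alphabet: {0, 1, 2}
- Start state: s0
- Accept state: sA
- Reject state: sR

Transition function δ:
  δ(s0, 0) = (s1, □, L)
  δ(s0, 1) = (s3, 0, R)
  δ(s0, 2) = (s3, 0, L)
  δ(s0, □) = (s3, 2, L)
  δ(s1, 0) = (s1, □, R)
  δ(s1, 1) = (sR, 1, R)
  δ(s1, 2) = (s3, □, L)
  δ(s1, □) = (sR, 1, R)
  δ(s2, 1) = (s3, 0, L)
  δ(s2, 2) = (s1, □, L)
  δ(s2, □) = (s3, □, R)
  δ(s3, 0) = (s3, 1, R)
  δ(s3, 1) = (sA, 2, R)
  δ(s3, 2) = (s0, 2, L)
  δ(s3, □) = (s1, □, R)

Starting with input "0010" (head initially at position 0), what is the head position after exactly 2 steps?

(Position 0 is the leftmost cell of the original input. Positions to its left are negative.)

Execution trace (head position shown):
Step 0: [s0]0010  (head at position 0)
Step 1: move left → [s1]□□010  (head at position -1)
Step 2: move right → 1[sR]□010  (head at position 0)

After 2 steps, the head is at position 0.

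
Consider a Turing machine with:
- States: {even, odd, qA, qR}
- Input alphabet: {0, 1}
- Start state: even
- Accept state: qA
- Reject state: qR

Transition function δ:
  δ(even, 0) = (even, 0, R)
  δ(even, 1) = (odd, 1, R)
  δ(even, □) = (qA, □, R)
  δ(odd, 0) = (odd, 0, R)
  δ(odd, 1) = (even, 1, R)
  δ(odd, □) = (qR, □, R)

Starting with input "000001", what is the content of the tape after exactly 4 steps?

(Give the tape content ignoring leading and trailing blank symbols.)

Execution trace:
Initial: [even]000001
Step 1: δ(even, 0) = (even, 0, R) → 0[even]00001
Step 2: δ(even, 0) = (even, 0, R) → 00[even]0001
Step 3: δ(even, 0) = (even, 0, R) → 000[even]001
Step 4: δ(even, 0) = (even, 0, R) → 0000[even]01

After 4 steps, the tape (ignoring leading/trailing blanks) is: 000001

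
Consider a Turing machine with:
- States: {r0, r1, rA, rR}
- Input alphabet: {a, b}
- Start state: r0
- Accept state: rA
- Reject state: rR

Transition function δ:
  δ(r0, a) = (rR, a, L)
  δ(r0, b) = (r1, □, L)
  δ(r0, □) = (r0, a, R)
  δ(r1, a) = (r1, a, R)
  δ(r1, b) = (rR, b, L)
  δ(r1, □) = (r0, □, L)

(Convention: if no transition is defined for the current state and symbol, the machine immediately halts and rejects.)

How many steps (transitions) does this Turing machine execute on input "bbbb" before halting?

Execution trace:
Initial: [r0]bbbb
Step 1: δ(r0, b) = (r1, □, L) → [r1]□□bbb
Step 2: δ(r1, □) = (r0, □, L) → [r0]□□□bbb
Step 3: δ(r0, □) = (r0, a, R) → a[r0]□□bbb
Step 4: δ(r0, □) = (r0, a, R) → aa[r0]□bbb
Step 5: δ(r0, □) = (r0, a, R) → aaa[r0]bbb
Step 6: δ(r0, b) = (r1, □, L) → aa[r1]a□bb
Step 7: δ(r1, a) = (r1, a, R) → aaa[r1]□bb
Step 8: δ(r1, □) = (r0, □, L) → aa[r0]a□bb
Step 9: δ(r0, a) = (rR, a, L) → a[rR]aa□bb

The machine reaches the reject state rR and halts.

The machine executed 9 steps before halting.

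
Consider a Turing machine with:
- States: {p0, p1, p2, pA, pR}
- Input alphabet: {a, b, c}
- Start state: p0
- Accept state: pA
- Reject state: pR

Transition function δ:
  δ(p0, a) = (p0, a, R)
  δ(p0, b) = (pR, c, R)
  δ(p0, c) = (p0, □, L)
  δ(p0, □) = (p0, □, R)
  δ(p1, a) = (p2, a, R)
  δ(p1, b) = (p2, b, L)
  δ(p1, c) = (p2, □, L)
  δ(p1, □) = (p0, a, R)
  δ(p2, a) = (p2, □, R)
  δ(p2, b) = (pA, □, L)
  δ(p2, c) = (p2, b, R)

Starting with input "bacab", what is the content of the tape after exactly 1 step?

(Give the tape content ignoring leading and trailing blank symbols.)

Execution trace:
Initial: [p0]bacab
Step 1: δ(p0, b) = (pR, c, R) → c[pR]acab

The machine reaches the reject state pR and halts.

After 1 step, the tape (ignoring leading/trailing blanks) is: cacab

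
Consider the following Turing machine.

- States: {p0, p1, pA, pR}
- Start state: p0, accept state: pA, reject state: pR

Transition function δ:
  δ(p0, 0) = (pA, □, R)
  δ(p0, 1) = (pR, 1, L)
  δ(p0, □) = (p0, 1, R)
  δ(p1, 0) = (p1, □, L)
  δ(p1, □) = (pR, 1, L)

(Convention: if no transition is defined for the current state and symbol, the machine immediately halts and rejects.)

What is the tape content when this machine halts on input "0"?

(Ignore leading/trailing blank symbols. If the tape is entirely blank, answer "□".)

Execution trace:
Initial: [p0]0
Step 1: δ(p0, 0) = (pA, □, R) → □[pA]□

The machine reaches the accept state pA and halts.

Final tape (ignoring leading/trailing blanks): □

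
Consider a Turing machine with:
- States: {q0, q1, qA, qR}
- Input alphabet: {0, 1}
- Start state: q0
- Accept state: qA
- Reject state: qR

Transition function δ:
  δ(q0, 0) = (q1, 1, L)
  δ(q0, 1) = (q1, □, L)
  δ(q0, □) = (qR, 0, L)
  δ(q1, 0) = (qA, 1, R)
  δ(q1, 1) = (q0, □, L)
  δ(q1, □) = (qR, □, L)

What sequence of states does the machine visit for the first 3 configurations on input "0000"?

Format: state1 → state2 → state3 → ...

Execution trace:
Initial: [q0]0000
Step 1: δ(q0, 0) = (q1, 1, L) → [q1]□1000
Step 2: δ(q1, □) = (qR, □, L) → [qR]□□1000

The machine reaches the reject state qR and halts.

State sequence: q0 → q1 → qR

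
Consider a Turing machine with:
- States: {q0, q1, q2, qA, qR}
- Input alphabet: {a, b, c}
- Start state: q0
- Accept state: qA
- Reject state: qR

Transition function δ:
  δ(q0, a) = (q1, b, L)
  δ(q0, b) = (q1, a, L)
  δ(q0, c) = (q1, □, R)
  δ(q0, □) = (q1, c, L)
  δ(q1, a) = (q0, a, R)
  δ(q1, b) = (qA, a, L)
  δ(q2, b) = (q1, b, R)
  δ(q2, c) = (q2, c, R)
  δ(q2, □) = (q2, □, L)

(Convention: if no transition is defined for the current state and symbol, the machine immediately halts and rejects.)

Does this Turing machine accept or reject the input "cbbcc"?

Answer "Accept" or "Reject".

Execution trace:
Initial: [q0]cbbcc
Step 1: δ(q0, c) = (q1, □, R) → □[q1]bbcc
Step 2: δ(q1, b) = (qA, a, L) → [qA]□abcc

The machine reaches the accept state qA and halts.

Answer: Accept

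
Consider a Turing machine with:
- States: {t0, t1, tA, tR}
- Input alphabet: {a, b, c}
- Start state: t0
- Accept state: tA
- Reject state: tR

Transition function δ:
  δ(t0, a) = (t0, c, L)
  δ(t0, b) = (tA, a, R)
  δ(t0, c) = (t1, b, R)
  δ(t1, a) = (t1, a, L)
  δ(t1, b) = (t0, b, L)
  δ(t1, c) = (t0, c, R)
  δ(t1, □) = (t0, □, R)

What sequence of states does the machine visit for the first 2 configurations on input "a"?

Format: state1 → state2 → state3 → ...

Execution trace:
Initial: [t0]a
Step 1: δ(t0, a) = (t0, c, L) → [t0]□c

No transition is defined for δ(t0, □). By convention the machine halts and rejects.

State sequence: t0 → t0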